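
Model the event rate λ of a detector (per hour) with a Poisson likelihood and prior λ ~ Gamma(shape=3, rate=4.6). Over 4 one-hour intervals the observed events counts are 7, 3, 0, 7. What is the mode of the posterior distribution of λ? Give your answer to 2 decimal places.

Σxᵢ = 7+3+0+7 = 17, with n = 4.
Posterior ∝ λ^2e^(−4.6λ) · λ^17e^(−4λ) = λ^19e^(−8.6λ), i.e. Gamma(shape=20, rate=8.6).
The mode of a Gamma(a, b) with a ≥ 1 (shape–rate) is (a−1)/b = 19/8.6 ≈ 2.21.

λ̂_MAP = 2.21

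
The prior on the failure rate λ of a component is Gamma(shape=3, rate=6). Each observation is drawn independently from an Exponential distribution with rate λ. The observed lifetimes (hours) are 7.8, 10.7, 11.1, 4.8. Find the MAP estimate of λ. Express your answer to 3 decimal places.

λ̂_MAP = 0.149

The Exponential(rate=λ) likelihood is ∝ λ^n e^(−λΣtᵢ). Here n = 4 and Σtᵢ = 7.8 + 10.7 + 11.1 + 4.8 = 34.4.
Posterior ∝ λ^2e^(−6λ) · λ^4e^(−34.4λ) = λ^6e^(−40.4λ), i.e. Gamma(7, 40.4).
Mode = (a−1)/b = 6/40.4 ≈ 0.149.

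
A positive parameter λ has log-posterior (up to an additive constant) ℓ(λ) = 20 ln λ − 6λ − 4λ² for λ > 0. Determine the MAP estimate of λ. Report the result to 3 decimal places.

ℓ'(λ) = 20/λ − 6 − 8λ. Setting this to zero and multiplying by λ: 8λ² + 6λ − 20 = 0.
λ = (−6 + √(6² + 4·8·20)) / (2·8) = (−6 + √676) / 16 = (−6 + 26)/16 = 5/4.
ℓ''(λ) = −20/λ² − 8 < 0, confirming a maximum.

λ̂_MAP = 1.250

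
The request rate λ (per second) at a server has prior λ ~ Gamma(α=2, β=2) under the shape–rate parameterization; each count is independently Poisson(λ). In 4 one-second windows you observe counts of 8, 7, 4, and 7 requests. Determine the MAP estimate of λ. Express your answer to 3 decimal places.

λ̂_MAP = 4.500

Σxᵢ = 8+7+4+7 = 26, with n = 4.
Posterior ∝ λe^(−2λ) · λ^26e^(−4λ) = λ^27e^(−6λ), i.e. Gamma(shape=28, rate=6).
The mode of a Gamma(a, b) with a ≥ 1 (shape–rate) is (a−1)/b = 27/6 ≈ 4.500.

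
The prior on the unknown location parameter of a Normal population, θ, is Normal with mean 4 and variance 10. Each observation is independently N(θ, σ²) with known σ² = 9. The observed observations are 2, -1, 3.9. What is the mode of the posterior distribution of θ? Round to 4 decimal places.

n = 3; x̄ = (2 + (-1) + 3.9)/3 = 4.9/3 = 49/30 ≈ 1.6333.
For a Normal prior and Normal likelihood with known variance, the posterior is Normal; its mode equals its mean, the precision-weighted average.
Prior precision 1/σ₀² = 1/10 = 0.1; data precision n/σ² = 3/9 = 1/3.
θ̂ = (0.1·4 + (1/3)·(49/30)) / (0.1 + 1/3) = (17/18)/(13/30) = 85/39 ≈ 2.1795.

θ̂_MAP = 2.1795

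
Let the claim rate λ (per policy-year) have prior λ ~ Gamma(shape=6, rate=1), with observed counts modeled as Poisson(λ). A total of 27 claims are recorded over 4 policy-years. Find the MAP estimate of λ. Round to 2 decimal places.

Σxᵢ = 27, n = 4.
Posterior ∝ λ^5e^(−1λ) · λ^27e^(−4λ) = λ^32e^(−5λ), i.e. Gamma(shape=33, rate=5).
The mode of a Gamma(a, b) with a ≥ 1 (shape–rate) is (a−1)/b = 32/5 ≈ 6.40.

λ̂_MAP = 6.40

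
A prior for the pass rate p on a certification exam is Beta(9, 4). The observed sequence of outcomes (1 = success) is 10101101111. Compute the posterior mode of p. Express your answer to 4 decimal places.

p̂_MAP = 0.7273

Prior: Beta(9, 4).
Data: 8 successes in 11 trials (from the sequence). The binomial likelihood contributes p^8(1−p)^3, so the posterior is Beta(9+8, 4+3) = Beta(17, 7).
For Beta(a, b) with a, b > 1 the mode is (a−1)/(a+b−2) = 16/22 ≈ 0.7273.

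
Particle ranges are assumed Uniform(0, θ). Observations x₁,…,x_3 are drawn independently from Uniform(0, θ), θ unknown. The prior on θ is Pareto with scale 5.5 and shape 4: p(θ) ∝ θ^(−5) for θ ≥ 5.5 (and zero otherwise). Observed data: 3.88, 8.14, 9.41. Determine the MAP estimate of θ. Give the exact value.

θ̂_MAP = 9.41

The Uniform(0, θ) likelihood is θ^(−n) for θ ≥ max(xᵢ), zero otherwise. Here max(xᵢ) = 9.41.
Posterior ∝ θ^(−5) · θ^(−3) = θ^(−8) on θ ≥ max(5.5, 9.41) = 9.41.
This density is strictly decreasing in θ, so the posterior mode lies at the lower boundary of the support.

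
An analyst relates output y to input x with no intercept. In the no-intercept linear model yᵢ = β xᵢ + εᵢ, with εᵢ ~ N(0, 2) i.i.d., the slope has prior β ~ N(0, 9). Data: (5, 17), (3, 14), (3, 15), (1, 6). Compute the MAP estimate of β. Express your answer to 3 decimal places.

log p(β | y) = −Σ(yᵢ − βxᵢ)²/(2·2) − β²/(2·9) + const.
Setting the derivative to zero: Σxᵢ(yᵢ − βxᵢ)/2 − β/9 = 0, so β = Σxᵢyᵢ / (Σxᵢ² + σ²/τ²).
Σxᵢyᵢ = 5·17 + 3·14 + 3·15 + 1·6 = 178; Σxᵢ² = 44; σ²/τ² = 2/9.
β̂_MAP = 178 / (44 + 2/9) = 178/(398/9) = 801/199 ≈ 4.025.

β̂_MAP = 4.025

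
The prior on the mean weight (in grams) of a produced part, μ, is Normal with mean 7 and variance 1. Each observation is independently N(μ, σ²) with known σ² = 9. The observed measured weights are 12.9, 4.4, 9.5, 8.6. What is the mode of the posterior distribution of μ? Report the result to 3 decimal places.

μ̂_MAP = 7.569

n = 4; x̄ = (12.9 + 4.4 + 9.5 + 8.6)/4 = 35.4/4 = 8.85.
For a Normal prior and Normal likelihood with known variance, the posterior is Normal; its mode equals its mean, the precision-weighted average.
Prior precision 1/σ₀² = 1/1 = 1; data precision n/σ² = 4/9.
μ̂ = (1·7 + (4/9)·8.85) / (1 + 4/9) = (164/15)/(13/9) = 492/65 ≈ 7.569.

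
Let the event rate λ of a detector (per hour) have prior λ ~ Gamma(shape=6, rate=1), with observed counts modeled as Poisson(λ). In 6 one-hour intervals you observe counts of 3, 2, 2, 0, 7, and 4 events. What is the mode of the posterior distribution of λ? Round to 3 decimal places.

Σxᵢ = 3+2+2+0+7+4 = 18, with n = 6.
Posterior ∝ λ^5e^(−1λ) · λ^18e^(−6λ) = λ^23e^(−7λ), i.e. Gamma(shape=24, rate=7).
The mode of a Gamma(a, b) with a ≥ 1 (shape–rate) is (a−1)/b = 23/7 ≈ 3.286.

λ̂_MAP = 3.286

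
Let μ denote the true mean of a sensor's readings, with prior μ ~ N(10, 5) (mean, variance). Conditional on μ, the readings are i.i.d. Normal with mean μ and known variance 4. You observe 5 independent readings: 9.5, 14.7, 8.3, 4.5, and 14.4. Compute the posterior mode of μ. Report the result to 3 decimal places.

μ̂_MAP = 10.241

n = 5; x̄ = (9.5 + 14.7 + 8.3 + 4.5 + 14.4)/5 = 51.4/5 = 10.28.
For a Normal prior and Normal likelihood with known variance, the posterior is Normal; its mode equals its mean, the precision-weighted average.
Prior precision 1/σ₀² = 1/5 = 0.2; data precision n/σ² = 5/4 = 1.25.
μ̂ = (0.2·10 + 1.25·10.28) / (0.2 + 1.25) = 14.85/1.45 = 297/29 ≈ 10.241.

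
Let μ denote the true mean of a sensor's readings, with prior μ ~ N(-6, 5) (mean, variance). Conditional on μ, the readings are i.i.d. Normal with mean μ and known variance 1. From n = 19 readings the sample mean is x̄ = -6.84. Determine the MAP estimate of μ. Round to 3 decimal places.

n = 19, x̄ = -6.84.
For a Normal prior and Normal likelihood with known variance, the posterior is Normal; its mode equals its mean, the precision-weighted average.
Prior precision 1/σ₀² = 1/5 = 0.2; data precision n/σ² = 19/1 = 19.
μ̂ = (0.2·(-6) + 19·(-6.84)) / (0.2 + 19) = (-131.16)/19.2 = -6.83125 ≈ -6.831.

μ̂_MAP = -6.831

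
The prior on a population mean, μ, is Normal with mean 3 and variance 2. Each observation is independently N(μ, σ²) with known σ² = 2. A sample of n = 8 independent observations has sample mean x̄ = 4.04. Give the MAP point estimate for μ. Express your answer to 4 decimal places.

μ̂_MAP = 3.9244

n = 8, x̄ = 4.04.
For a Normal prior and Normal likelihood with known variance, the posterior is Normal; its mode equals its mean, the precision-weighted average.
Prior precision 1/σ₀² = 1/2 = 0.5; data precision n/σ² = 8/2 = 4.
μ̂ = (0.5·3 + 4·4.04) / (0.5 + 4) = 17.66/4.5 = 883/225 ≈ 3.9244.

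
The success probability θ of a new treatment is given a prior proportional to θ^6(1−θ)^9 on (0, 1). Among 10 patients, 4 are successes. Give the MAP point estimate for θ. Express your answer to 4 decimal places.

θ̂_MAP = 0.4000

The prior density ∝ θ^6(1−θ)^9 is the kernel of Beta(7, 10).
Data: 4 successes in 10 trials. The binomial likelihood contributes θ^4(1−θ)^6, so the posterior is Beta(7+4, 10+6) = Beta(11, 16).
For Beta(a, b) with a, b > 1 the mode is (a−1)/(a+b−2) = 10/25 ≈ 0.4000.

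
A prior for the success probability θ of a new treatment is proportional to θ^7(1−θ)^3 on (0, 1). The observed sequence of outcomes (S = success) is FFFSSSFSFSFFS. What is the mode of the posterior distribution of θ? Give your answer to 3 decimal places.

θ̂_MAP = 0.565

The prior density ∝ θ^7(1−θ)^3 is the kernel of Beta(8, 4).
Data: 6 successes in 13 trials (from the sequence). The binomial likelihood contributes θ^6(1−θ)^7, so the posterior is Beta(8+6, 4+7) = Beta(14, 11).
For Beta(a, b) with a, b > 1 the mode is (a−1)/(a+b−2) = 13/23 ≈ 0.565.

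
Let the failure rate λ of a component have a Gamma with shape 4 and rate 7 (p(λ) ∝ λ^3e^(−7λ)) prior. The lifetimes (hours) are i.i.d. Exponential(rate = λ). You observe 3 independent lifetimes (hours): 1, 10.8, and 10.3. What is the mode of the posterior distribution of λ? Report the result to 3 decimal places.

λ̂_MAP = 0.206

The Exponential(rate=λ) likelihood is ∝ λ^n e^(−λΣtᵢ). Here n = 3 and Σtᵢ = 1 + 10.8 + 10.3 = 22.1.
Posterior ∝ λ^3e^(−7λ) · λ^3e^(−22.1λ) = λ^6e^(−29.1λ), i.e. Gamma(7, 29.1).
Mode = (a−1)/b = 6/29.1 ≈ 0.206.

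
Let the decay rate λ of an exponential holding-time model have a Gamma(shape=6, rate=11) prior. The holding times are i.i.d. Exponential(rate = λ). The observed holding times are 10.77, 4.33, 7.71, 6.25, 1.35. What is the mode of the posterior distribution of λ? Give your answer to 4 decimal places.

λ̂_MAP = 0.2415

The Exponential(rate=λ) likelihood is ∝ λ^n e^(−λΣtᵢ). Here n = 5 and Σtᵢ = 10.77 + 4.33 + 7.71 + 6.25 + 1.35 = 30.41.
Posterior ∝ λ^5e^(−11λ) · λ^5e^(−30.41λ) = λ^10e^(−41.41λ), i.e. Gamma(11, 41.41).
Mode = (a−1)/b = 10/41.41 ≈ 0.2415.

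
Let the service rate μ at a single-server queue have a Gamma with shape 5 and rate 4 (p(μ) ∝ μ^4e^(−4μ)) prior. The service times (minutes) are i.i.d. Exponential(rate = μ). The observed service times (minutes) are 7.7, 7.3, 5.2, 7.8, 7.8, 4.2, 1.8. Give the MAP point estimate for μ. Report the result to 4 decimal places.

μ̂_MAP = 0.2402

The Exponential(rate=μ) likelihood is ∝ μ^n e^(−μΣtᵢ). Here n = 7 and Σtᵢ = 7.7 + 7.3 + 5.2 + 7.8 + 7.8 + 4.2 + 1.8 = 41.8.
Posterior ∝ μ^4e^(−4μ) · μ^7e^(−41.8μ) = μ^11e^(−45.8μ), i.e. Gamma(12, 45.8).
Mode = (a−1)/b = 11/45.8 ≈ 0.2402.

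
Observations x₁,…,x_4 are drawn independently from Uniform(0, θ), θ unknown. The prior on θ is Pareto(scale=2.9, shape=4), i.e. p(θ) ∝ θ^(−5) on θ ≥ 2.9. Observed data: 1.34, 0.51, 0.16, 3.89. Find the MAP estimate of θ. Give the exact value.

The Uniform(0, θ) likelihood is θ^(−n) for θ ≥ max(xᵢ), zero otherwise. Here max(xᵢ) = 3.89.
Posterior ∝ θ^(−5) · θ^(−4) = θ^(−9) on θ ≥ max(2.9, 3.89) = 3.89.
This density is strictly decreasing in θ, so the posterior mode lies at the lower boundary of the support.

θ̂_MAP = 3.89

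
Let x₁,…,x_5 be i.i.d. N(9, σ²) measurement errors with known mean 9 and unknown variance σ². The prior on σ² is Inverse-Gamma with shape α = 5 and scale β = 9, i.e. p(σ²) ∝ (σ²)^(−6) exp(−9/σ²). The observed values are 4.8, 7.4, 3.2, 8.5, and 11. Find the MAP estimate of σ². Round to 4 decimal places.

σ̂²_MAP = 4.4759

Sum of squared deviations about the known mean: SS = (4.8−9)² + (7.4−9)² + (3.2−9)² + (8.5−9)² + (11−9)² = 58.09.
The Normal likelihood contributes (σ²)^(−n/2) exp(−SS/(2σ²)), so the posterior is Inverse-Gamma(α + n/2, β + SS/2) = Inverse-Gamma(7.5, 38.045).
The mode of Inverse-Gamma(a, b) is b/(a+1) = 38.045/8.5 ≈ 4.4759.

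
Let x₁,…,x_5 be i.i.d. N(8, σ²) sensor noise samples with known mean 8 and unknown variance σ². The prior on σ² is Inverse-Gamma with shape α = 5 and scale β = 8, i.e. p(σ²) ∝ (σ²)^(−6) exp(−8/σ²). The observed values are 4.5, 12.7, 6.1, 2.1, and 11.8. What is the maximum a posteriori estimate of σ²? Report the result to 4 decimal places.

σ̂²_MAP = 6.0706

Sum of squared deviations about the known mean: SS = (4.5−8)² + (12.7−8)² + (6.1−8)² + (2.1−8)² + (11.8−8)² = 87.2.
The Normal likelihood contributes (σ²)^(−n/2) exp(−SS/(2σ²)), so the posterior is Inverse-Gamma(α + n/2, β + SS/2) = Inverse-Gamma(7.5, 51.6).
The mode of Inverse-Gamma(a, b) is b/(a+1) = 51.6/8.5 ≈ 6.0706.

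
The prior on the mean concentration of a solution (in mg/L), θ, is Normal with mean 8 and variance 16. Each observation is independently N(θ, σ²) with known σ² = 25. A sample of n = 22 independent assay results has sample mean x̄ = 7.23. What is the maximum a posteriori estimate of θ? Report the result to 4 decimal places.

θ̂_MAP = 7.2811

n = 22, x̄ = 7.23.
For a Normal prior and Normal likelihood with known variance, the posterior is Normal; its mode equals its mean, the precision-weighted average.
Prior precision 1/σ₀² = 1/16 = 0.0625; data precision n/σ² = 22/25 = 0.88.
θ̂ = (0.0625·8 + 0.88·7.23) / (0.0625 + 0.88) = 6.8624/0.9425 = 68624/9425 ≈ 7.2811.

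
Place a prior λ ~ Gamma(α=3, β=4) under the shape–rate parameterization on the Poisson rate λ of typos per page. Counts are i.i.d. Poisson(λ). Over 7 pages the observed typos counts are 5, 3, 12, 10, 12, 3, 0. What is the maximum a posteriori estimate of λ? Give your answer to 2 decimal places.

λ̂_MAP = 4.27

Σxᵢ = 5+3+12+10+12+3+0 = 45, with n = 7.
Posterior ∝ λ^2e^(−4λ) · λ^45e^(−7λ) = λ^47e^(−11λ), i.e. Gamma(shape=48, rate=11).
The mode of a Gamma(a, b) with a ≥ 1 (shape–rate) is (a−1)/b = 47/11 ≈ 4.27.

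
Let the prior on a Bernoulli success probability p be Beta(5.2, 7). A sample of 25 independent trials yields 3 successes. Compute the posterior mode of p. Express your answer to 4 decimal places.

Prior: Beta(5.2, 7).
Data: 3 successes in 25 trials. The binomial likelihood contributes p^3(1−p)^22, so the posterior is Beta(5.2+3, 7+22) = Beta(8.2, 29).
For Beta(a, b) with a, b > 1 the mode is (a−1)/(a+b−2) = 7.2/35.2 ≈ 0.2045.

p̂_MAP = 0.2045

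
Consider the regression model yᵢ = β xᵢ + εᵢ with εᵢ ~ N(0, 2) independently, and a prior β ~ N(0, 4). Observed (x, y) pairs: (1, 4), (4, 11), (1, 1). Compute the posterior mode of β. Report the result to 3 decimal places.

log p(β | y) = −Σ(yᵢ − βxᵢ)²/(2·2) − β²/(2·4) + const.
Setting the derivative to zero: Σxᵢ(yᵢ − βxᵢ)/2 − β/4 = 0, so β = Σxᵢyᵢ / (Σxᵢ² + σ²/τ²).
Σxᵢyᵢ = 1·4 + 4·11 + 1·1 = 49; Σxᵢ² = 18; σ²/τ² = 0.5.
β̂_MAP = 49 / (18 + 0.5) = 49/18.5 ≈ 2.649.

β̂_MAP = 2.649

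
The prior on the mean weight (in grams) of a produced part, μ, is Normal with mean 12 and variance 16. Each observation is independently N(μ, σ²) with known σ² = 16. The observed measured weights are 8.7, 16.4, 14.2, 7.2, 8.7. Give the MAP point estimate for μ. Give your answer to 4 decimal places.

n = 5; x̄ = (8.7 + 16.4 + 14.2 + 7.2 + 8.7)/5 = 55.2/5 = 11.04.
For a Normal prior and Normal likelihood with known variance, the posterior is Normal; its mode equals its mean, the precision-weighted average.
Prior precision 1/σ₀² = 1/16 = 0.0625; data precision n/σ² = 5/16 = 0.3125.
μ̂ = (0.0625·12 + 0.3125·11.04) / (0.0625 + 0.3125) = 4.2/0.375 = 11.2000.

μ̂_MAP = 11.2000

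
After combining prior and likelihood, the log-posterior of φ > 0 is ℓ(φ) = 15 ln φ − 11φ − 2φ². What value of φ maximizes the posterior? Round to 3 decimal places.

ℓ'(φ) = 15/φ − 11 − 4φ. Setting this to zero and multiplying by φ: 4φ² + 11φ − 15 = 0.
φ = (−11 + √(11² + 4·4·15)) / (2·4) = (−11 + √361) / 8 = (−11 + 19)/8 = 1.
ℓ''(φ) = −15/φ² − 4 < 0, confirming a maximum.

φ̂_MAP = 1.000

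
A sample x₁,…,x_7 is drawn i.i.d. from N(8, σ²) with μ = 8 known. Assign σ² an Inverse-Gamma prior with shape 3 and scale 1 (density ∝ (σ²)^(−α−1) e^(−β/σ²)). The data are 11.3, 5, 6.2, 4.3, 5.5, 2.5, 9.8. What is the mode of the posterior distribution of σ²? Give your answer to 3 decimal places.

Sum of squared deviations about the known mean: SS = (11.3−8)² + (5−8)² + (6.2−8)² + (4.3−8)² + (5.5−8)² + (2.5−8)² + (9.8−8)² = 76.56.
The Normal likelihood contributes (σ²)^(−n/2) exp(−SS/(2σ²)), so the posterior is Inverse-Gamma(α + n/2, β + SS/2) = Inverse-Gamma(6.5, 39.28).
The mode of Inverse-Gamma(a, b) is b/(a+1) = 39.28/7.5 ≈ 5.237.

σ̂²_MAP = 5.237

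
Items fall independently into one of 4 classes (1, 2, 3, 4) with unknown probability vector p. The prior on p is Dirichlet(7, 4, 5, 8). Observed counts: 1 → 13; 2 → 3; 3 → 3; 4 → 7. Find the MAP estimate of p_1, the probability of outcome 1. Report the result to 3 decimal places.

MAP estimate: 0.413

The posterior is Dirichlet(αᵢ + nᵢ) = Dirichlet(20, 7, 8, 15).
For a Dirichlet(a₁,…,a_K) with all aᵢ > 1, the mode has j-th component (aⱼ − 1)/(Σaᵢ − K).
Here Σaᵢ = 50 and K = 4, so p_1 = (20 − 1)/(50 − 4) = 19/46 ≈ 0.413.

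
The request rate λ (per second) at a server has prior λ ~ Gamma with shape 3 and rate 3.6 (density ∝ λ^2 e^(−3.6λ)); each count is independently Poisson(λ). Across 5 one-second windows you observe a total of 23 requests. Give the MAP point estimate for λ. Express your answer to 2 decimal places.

λ̂_MAP = 2.91

Σxᵢ = 23, n = 5.
Posterior ∝ λ^2e^(−3.6λ) · λ^23e^(−5λ) = λ^25e^(−8.6λ), i.e. Gamma(shape=26, rate=8.6).
The mode of a Gamma(a, b) with a ≥ 1 (shape–rate) is (a−1)/b = 25/8.6 ≈ 2.91.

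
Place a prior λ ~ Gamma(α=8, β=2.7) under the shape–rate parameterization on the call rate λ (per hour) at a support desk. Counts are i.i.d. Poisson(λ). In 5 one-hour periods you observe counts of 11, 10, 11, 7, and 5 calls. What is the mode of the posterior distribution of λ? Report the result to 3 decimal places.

λ̂_MAP = 6.623

Σxᵢ = 11+10+11+7+5 = 44, with n = 5.
Posterior ∝ λ^7e^(−2.7λ) · λ^44e^(−5λ) = λ^51e^(−7.7λ), i.e. Gamma(shape=52, rate=7.7).
The mode of a Gamma(a, b) with a ≥ 1 (shape–rate) is (a−1)/b = 51/7.7 ≈ 6.623.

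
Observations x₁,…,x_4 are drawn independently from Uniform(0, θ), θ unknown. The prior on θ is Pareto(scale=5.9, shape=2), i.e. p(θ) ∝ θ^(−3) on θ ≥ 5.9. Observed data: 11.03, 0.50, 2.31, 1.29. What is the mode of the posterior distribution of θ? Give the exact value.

θ̂_MAP = 11.03

The Uniform(0, θ) likelihood is θ^(−n) for θ ≥ max(xᵢ), zero otherwise. Here max(xᵢ) = 11.03.
Posterior ∝ θ^(−3) · θ^(−4) = θ^(−7) on θ ≥ max(5.9, 11.03) = 11.03.
This density is strictly decreasing in θ, so the posterior mode lies at the lower boundary of the support.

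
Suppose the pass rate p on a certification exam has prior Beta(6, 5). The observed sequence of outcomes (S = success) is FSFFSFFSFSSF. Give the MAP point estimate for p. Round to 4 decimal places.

p̂_MAP = 0.4762

Prior: Beta(6, 5).
Data: 5 successes in 12 trials (from the sequence). The binomial likelihood contributes p^5(1−p)^7, so the posterior is Beta(6+5, 5+7) = Beta(11, 12).
For Beta(a, b) with a, b > 1 the mode is (a−1)/(a+b−2) = 10/21 ≈ 0.4762.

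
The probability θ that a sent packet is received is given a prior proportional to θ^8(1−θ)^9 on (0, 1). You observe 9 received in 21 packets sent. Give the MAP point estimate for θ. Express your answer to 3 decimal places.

θ̂_MAP = 0.447

The prior density ∝ θ^8(1−θ)^9 is the kernel of Beta(9, 10).
Data: 9 successes in 21 trials. The binomial likelihood contributes θ^9(1−θ)^12, so the posterior is Beta(9+9, 10+12) = Beta(18, 22).
For Beta(a, b) with a, b > 1 the mode is (a−1)/(a+b−2) = 17/38 ≈ 0.447.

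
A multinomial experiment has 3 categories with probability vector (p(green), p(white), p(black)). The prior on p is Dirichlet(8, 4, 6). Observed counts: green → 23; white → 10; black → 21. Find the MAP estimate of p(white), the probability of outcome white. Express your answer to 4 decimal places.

The posterior is Dirichlet(αᵢ + nᵢ) = Dirichlet(31, 14, 27).
For a Dirichlet(a₁,…,a_K) with all aᵢ > 1, the mode has j-th component (aⱼ − 1)/(Σaᵢ − K).
Here Σaᵢ = 72 and K = 3, so p(white) = (14 − 1)/(72 − 3) = 13/69 ≈ 0.1884.

MAP estimate of p(white) = 0.1884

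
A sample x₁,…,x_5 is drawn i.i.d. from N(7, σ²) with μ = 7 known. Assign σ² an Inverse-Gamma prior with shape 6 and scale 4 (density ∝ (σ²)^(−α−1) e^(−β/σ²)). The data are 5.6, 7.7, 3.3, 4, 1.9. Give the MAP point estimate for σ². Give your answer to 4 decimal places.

Sum of squared deviations about the known mean: SS = (5.6−7)² + (7.7−7)² + (3.3−7)² + (4−7)² + (1.9−7)² = 51.15.
The Normal likelihood contributes (σ²)^(−n/2) exp(−SS/(2σ²)), so the posterior is Inverse-Gamma(α + n/2, β + SS/2) = Inverse-Gamma(8.5, 29.575).
The mode of Inverse-Gamma(a, b) is b/(a+1) = 29.575/9.5 ≈ 3.1132.

σ̂²_MAP = 3.1132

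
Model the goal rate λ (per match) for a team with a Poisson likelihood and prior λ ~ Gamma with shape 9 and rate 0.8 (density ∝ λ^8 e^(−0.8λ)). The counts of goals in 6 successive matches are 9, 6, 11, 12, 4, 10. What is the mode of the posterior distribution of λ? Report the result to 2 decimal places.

λ̂_MAP = 8.82

Σxᵢ = 9+6+11+12+4+10 = 52, with n = 6.
Posterior ∝ λ^8e^(−0.8λ) · λ^52e^(−6λ) = λ^60e^(−6.8λ), i.e. Gamma(shape=61, rate=6.8).
The mode of a Gamma(a, b) with a ≥ 1 (shape–rate) is (a−1)/b = 60/6.8 ≈ 8.82.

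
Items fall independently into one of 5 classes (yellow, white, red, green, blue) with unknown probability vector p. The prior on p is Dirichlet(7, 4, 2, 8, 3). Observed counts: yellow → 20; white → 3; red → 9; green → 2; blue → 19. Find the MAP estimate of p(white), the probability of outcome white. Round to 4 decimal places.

The posterior is Dirichlet(αᵢ + nᵢ) = Dirichlet(27, 7, 11, 10, 22).
For a Dirichlet(a₁,…,a_K) with all aᵢ > 1, the mode has j-th component (aⱼ − 1)/(Σaᵢ − K).
Here Σaᵢ = 77 and K = 5, so p(white) = (7 − 1)/(77 − 5) = 6/72 ≈ 0.0833.

MAP estimate of p(white) = 0.0833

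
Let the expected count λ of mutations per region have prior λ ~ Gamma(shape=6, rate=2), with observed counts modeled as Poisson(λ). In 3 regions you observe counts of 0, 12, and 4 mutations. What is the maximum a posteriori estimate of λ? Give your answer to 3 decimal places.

λ̂_MAP = 4.200

Σxᵢ = 0+12+4 = 16, with n = 3.
Posterior ∝ λ^5e^(−2λ) · λ^16e^(−3λ) = λ^21e^(−5λ), i.e. Gamma(shape=22, rate=5).
The mode of a Gamma(a, b) with a ≥ 1 (shape–rate) is (a−1)/b = 21/5 ≈ 4.200.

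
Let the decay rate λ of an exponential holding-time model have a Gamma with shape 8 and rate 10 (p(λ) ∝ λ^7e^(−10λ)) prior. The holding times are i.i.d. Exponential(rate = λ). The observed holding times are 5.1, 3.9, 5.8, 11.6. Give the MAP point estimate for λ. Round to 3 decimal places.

The Exponential(rate=λ) likelihood is ∝ λ^n e^(−λΣtᵢ). Here n = 4 and Σtᵢ = 5.1 + 3.9 + 5.8 + 11.6 = 26.4.
Posterior ∝ λ^7e^(−10λ) · λ^4e^(−26.4λ) = λ^11e^(−36.4λ), i.e. Gamma(12, 36.4).
Mode = (a−1)/b = 11/36.4 ≈ 0.302.

λ̂_MAP = 0.302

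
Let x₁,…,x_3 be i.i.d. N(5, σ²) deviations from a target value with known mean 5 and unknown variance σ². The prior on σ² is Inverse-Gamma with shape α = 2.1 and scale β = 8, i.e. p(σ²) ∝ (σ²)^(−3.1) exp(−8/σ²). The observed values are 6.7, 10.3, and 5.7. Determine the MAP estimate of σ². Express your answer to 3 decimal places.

Sum of squared deviations about the known mean: SS = (6.7−5)² + (10.3−5)² + (5.7−5)² = 31.47.
The Normal likelihood contributes (σ²)^(−n/2) exp(−SS/(2σ²)), so the posterior is Inverse-Gamma(α + n/2, β + SS/2) = Inverse-Gamma(3.6, 23.735).
The mode of Inverse-Gamma(a, b) is b/(a+1) = 23.735/4.6 ≈ 5.160.

σ̂²_MAP = 5.160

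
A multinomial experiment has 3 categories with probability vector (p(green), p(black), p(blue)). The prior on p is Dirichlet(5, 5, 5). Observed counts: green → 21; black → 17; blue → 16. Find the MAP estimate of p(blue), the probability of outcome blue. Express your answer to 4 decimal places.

MAP estimate of p(blue) = 0.3030

The posterior is Dirichlet(αᵢ + nᵢ) = Dirichlet(26, 22, 21).
For a Dirichlet(a₁,…,a_K) with all aᵢ > 1, the mode has j-th component (aⱼ − 1)/(Σaᵢ − K).
Here Σaᵢ = 69 and K = 3, so p(blue) = (21 − 1)/(69 − 3) = 20/66 ≈ 0.3030.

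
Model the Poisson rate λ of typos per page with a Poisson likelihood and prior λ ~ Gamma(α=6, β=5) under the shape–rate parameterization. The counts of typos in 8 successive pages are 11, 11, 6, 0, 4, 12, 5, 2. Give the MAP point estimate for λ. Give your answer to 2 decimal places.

λ̂_MAP = 4.31

Σxᵢ = 11+11+6+0+4+12+5+2 = 51, with n = 8.
Posterior ∝ λ^5e^(−5λ) · λ^51e^(−8λ) = λ^56e^(−13λ), i.e. Gamma(shape=57, rate=13).
The mode of a Gamma(a, b) with a ≥ 1 (shape–rate) is (a−1)/b = 56/13 ≈ 4.31.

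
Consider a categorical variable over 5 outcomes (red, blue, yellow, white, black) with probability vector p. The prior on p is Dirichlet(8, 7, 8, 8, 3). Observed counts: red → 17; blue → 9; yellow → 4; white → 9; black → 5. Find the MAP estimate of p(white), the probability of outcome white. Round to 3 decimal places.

MAP estimate of p(white) = 0.219

The posterior is Dirichlet(αᵢ + nᵢ) = Dirichlet(25, 16, 12, 17, 8).
For a Dirichlet(a₁,…,a_K) with all aᵢ > 1, the mode has j-th component (aⱼ − 1)/(Σaᵢ − K).
Here Σaᵢ = 78 and K = 5, so p(white) = (17 − 1)/(78 − 5) = 16/73 ≈ 0.219.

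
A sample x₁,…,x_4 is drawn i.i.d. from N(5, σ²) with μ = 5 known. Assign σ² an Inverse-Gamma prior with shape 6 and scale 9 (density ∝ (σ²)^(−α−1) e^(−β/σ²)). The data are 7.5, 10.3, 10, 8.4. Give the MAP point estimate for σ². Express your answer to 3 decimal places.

σ̂²_MAP = 4.939

Sum of squared deviations about the known mean: SS = (7.5−5)² + (10.3−5)² + (10−5)² + (8.4−5)² = 70.9.
The Normal likelihood contributes (σ²)^(−n/2) exp(−SS/(2σ²)), so the posterior is Inverse-Gamma(α + n/2, β + SS/2) = Inverse-Gamma(8, 44.45).
The mode of Inverse-Gamma(a, b) is b/(a+1) = 44.45/9 ≈ 4.939.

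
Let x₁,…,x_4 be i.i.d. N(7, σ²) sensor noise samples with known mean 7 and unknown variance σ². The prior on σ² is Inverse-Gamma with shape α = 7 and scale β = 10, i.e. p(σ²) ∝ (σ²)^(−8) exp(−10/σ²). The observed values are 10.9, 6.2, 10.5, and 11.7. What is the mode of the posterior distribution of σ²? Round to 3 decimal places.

σ̂²_MAP = 3.510

Sum of squared deviations about the known mean: SS = (10.9−7)² + (6.2−7)² + (10.5−7)² + (11.7−7)² = 50.19.
The Normal likelihood contributes (σ²)^(−n/2) exp(−SS/(2σ²)), so the posterior is Inverse-Gamma(α + n/2, β + SS/2) = Inverse-Gamma(9, 35.095).
The mode of Inverse-Gamma(a, b) is b/(a+1) = 35.095/10 ≈ 3.510.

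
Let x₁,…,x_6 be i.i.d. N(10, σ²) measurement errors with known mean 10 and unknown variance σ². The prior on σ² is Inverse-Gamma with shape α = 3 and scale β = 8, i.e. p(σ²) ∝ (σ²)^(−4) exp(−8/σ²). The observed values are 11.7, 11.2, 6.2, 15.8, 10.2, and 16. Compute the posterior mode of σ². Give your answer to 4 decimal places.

σ̂²_MAP = 7.4607

Sum of squared deviations about the known mean: SS = (11.7−10)² + (11.2−10)² + (6.2−10)² + (15.8−10)² + (10.2−10)² + (16−10)² = 88.45.
The Normal likelihood contributes (σ²)^(−n/2) exp(−SS/(2σ²)), so the posterior is Inverse-Gamma(α + n/2, β + SS/2) = Inverse-Gamma(6, 52.225).
The mode of Inverse-Gamma(a, b) is b/(a+1) = 52.225/7 ≈ 7.4607.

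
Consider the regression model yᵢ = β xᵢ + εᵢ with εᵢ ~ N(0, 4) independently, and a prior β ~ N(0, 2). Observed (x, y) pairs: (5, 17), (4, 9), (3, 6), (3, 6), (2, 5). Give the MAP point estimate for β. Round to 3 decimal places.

log p(β | y) = −Σ(yᵢ − βxᵢ)²/(2·4) − β²/(2·2) + const.
Setting the derivative to zero: Σxᵢ(yᵢ − βxᵢ)/4 − β/2 = 0, so β = Σxᵢyᵢ / (Σxᵢ² + σ²/τ²).
Σxᵢyᵢ = 5·17 + 4·9 + 3·6 + 3·6 + 2·5 = 167; Σxᵢ² = 63; σ²/τ² = 2.
β̂_MAP = 167 / (63 + 2) = 167/65 ≈ 2.569.

β̂_MAP = 2.569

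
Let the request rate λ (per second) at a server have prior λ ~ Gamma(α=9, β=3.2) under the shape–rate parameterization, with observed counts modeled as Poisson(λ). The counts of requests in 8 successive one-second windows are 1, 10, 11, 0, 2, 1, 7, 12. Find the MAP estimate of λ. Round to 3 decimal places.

Σxᵢ = 1+10+11+0+2+1+7+12 = 44, with n = 8.
Posterior ∝ λ^8e^(−3.2λ) · λ^44e^(−8λ) = λ^52e^(−11.2λ), i.e. Gamma(shape=53, rate=11.2).
The mode of a Gamma(a, b) with a ≥ 1 (shape–rate) is (a−1)/b = 52/11.2 ≈ 4.643.

λ̂_MAP = 4.643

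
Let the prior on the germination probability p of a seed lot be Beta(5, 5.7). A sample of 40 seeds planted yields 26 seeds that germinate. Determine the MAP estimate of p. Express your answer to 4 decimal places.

p̂_MAP = 0.6160

Prior: Beta(5, 5.7).
Data: 26 successes in 40 trials. The binomial likelihood contributes p^26(1−p)^14, so the posterior is Beta(5+26, 5.7+14) = Beta(31, 19.7).
For Beta(a, b) with a, b > 1 the mode is (a−1)/(a+b−2) = 30/48.7 ≈ 0.6160.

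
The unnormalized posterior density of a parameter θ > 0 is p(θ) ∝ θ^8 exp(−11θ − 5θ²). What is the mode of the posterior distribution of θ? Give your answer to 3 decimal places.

θ̂_MAP = 0.500

ℓ'(θ) = 8/θ − 11 − 10θ. Setting this to zero and multiplying by θ: 10θ² + 11θ − 8 = 0.
θ = (−11 + √(11² + 4·10·8)) / (2·10) = (−11 + √441) / 20 = (−11 + 21)/20 = 1/2.
ℓ''(θ) = −8/θ² − 10 < 0, confirming a maximum.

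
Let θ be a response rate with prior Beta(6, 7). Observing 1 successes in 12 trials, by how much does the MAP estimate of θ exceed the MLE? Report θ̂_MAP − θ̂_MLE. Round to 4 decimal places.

MAP − MLE = 0.1775

Posterior is Beta(7, 18); MAP = (7−1)/(25−2) = 6/23 ≈ 0.26087.
MLE ignores the prior: θ̂_MLE = k/n = 1/12 ≈ 0.08333.
Difference = 6/23 − 1/12 = 49/276 ≈ 0.1775.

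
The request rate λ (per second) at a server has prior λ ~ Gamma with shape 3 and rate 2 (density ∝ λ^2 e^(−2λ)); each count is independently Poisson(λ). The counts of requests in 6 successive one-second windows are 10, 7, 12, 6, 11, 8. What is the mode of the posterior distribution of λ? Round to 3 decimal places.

λ̂_MAP = 7.000

Σxᵢ = 10+7+12+6+11+8 = 54, with n = 6.
Posterior ∝ λ^2e^(−2λ) · λ^54e^(−6λ) = λ^56e^(−8λ), i.e. Gamma(shape=57, rate=8).
The mode of a Gamma(a, b) with a ≥ 1 (shape–rate) is (a−1)/b = 56/8 ≈ 7.000.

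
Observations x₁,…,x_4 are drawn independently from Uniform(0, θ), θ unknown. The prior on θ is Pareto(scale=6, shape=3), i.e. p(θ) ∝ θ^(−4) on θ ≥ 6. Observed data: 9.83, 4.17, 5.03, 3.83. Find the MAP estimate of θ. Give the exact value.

θ̂_MAP = 9.83

The Uniform(0, θ) likelihood is θ^(−n) for θ ≥ max(xᵢ), zero otherwise. Here max(xᵢ) = 9.83.
Posterior ∝ θ^(−4) · θ^(−4) = θ^(−8) on θ ≥ max(6, 9.83) = 9.83.
This density is strictly decreasing in θ, so the posterior mode lies at the lower boundary of the support.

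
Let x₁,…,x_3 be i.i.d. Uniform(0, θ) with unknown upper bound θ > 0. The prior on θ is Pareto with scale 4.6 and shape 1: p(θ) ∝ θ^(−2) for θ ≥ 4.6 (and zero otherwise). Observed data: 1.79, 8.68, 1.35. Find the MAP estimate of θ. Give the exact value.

The Uniform(0, θ) likelihood is θ^(−n) for θ ≥ max(xᵢ), zero otherwise. Here max(xᵢ) = 8.68.
Posterior ∝ θ^(−2) · θ^(−3) = θ^(−5) on θ ≥ max(4.6, 8.68) = 8.68.
This density is strictly decreasing in θ, so the posterior mode lies at the lower boundary of the support.

θ̂_MAP = 8.68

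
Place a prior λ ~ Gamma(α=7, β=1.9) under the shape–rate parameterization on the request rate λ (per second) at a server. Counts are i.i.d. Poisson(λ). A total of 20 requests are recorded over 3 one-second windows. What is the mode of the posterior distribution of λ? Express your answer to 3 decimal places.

Σxᵢ = 20, n = 3.
Posterior ∝ λ^6e^(−1.9λ) · λ^20e^(−3λ) = λ^26e^(−4.9λ), i.e. Gamma(shape=27, rate=4.9).
The mode of a Gamma(a, b) with a ≥ 1 (shape–rate) is (a−1)/b = 26/4.9 ≈ 5.306.

λ̂_MAP = 5.306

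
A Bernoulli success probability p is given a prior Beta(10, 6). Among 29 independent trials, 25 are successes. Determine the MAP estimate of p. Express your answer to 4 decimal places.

p̂_MAP = 0.7907

Prior: Beta(10, 6).
Data: 25 successes in 29 trials. The binomial likelihood contributes p^25(1−p)^4, so the posterior is Beta(10+25, 6+4) = Beta(35, 10).
For Beta(a, b) with a, b > 1 the mode is (a−1)/(a+b−2) = 34/43 ≈ 0.7907.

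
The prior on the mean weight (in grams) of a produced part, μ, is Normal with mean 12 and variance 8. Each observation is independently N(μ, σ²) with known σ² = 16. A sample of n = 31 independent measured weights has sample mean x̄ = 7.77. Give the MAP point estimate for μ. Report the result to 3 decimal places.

n = 31, x̄ = 7.77.
For a Normal prior and Normal likelihood with known variance, the posterior is Normal; its mode equals its mean, the precision-weighted average.
Prior precision 1/σ₀² = 1/8 = 0.125; data precision n/σ² = 31/16 = 1.9375.
μ̂ = (0.125·12 + 1.9375·7.77) / (0.125 + 1.9375) = 16.554375/2.0625 = 8829/1100 ≈ 8.026.

μ̂_MAP = 8.026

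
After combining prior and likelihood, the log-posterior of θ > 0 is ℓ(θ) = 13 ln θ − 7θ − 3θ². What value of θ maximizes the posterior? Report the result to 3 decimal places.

θ̂_MAP = 1.000

ℓ'(θ) = 13/θ − 7 − 6θ. Setting this to zero and multiplying by θ: 6θ² + 7θ − 13 = 0.
θ = (−7 + √(7² + 4·6·13)) / (2·6) = (−7 + √361) / 12 = (−7 + 19)/12 = 1.
ℓ''(θ) = −13/θ² − 6 < 0, confirming a maximum.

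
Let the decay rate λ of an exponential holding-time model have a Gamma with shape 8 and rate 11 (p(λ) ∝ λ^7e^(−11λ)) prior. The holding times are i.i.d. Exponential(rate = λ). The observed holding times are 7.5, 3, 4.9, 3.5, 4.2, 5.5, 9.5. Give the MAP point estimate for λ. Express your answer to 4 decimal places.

The Exponential(rate=λ) likelihood is ∝ λ^n e^(−λΣtᵢ). Here n = 7 and Σtᵢ = 7.5 + 3 + 4.9 + 3.5 + 4.2 + 5.5 + 9.5 = 38.1.
Posterior ∝ λ^7e^(−11λ) · λ^7e^(−38.1λ) = λ^14e^(−49.1λ), i.e. Gamma(15, 49.1).
Mode = (a−1)/b = 14/49.1 ≈ 0.2851.

λ̂_MAP = 0.2851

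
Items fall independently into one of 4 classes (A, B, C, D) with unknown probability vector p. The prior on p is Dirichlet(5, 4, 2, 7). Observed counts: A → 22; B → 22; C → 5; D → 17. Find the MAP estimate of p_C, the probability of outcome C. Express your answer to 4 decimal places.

The posterior is Dirichlet(αᵢ + nᵢ) = Dirichlet(27, 26, 7, 24).
For a Dirichlet(a₁,…,a_K) with all aᵢ > 1, the mode has j-th component (aⱼ − 1)/(Σaᵢ − K).
Here Σaᵢ = 84 and K = 4, so p_C = (7 − 1)/(84 − 4) = 6/80 ≈ 0.0750.

MAP estimate of p_C = 0.0750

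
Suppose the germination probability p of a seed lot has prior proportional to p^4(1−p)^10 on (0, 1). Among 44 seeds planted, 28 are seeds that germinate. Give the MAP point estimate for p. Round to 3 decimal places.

p̂_MAP = 0.552

The prior density ∝ p^4(1−p)^10 is the kernel of Beta(5, 11).
Data: 28 successes in 44 trials. The binomial likelihood contributes p^28(1−p)^16, so the posterior is Beta(5+28, 11+16) = Beta(33, 27).
For Beta(a, b) with a, b > 1 the mode is (a−1)/(a+b−2) = 32/58 ≈ 0.552.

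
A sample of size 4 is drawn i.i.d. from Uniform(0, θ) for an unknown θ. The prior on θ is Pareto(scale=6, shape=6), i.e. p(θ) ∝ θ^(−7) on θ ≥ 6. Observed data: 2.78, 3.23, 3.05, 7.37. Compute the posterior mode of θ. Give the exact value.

θ̂_MAP = 7.37

The Uniform(0, θ) likelihood is θ^(−n) for θ ≥ max(xᵢ), zero otherwise. Here max(xᵢ) = 7.37.
Posterior ∝ θ^(−7) · θ^(−4) = θ^(−11) on θ ≥ max(6, 7.37) = 7.37.
This density is strictly decreasing in θ, so the posterior mode lies at the lower boundary of the support.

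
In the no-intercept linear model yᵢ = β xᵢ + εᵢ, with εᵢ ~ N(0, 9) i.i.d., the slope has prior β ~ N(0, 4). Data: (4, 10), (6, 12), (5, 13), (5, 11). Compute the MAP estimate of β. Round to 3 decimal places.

β̂_MAP = 2.225

log p(β | y) = −Σ(yᵢ − βxᵢ)²/(2·9) − β²/(2·4) + const.
Setting the derivative to zero: Σxᵢ(yᵢ − βxᵢ)/9 − β/4 = 0, so β = Σxᵢyᵢ / (Σxᵢ² + σ²/τ²).
Σxᵢyᵢ = 4·10 + 6·12 + 5·13 + 5·11 = 232; Σxᵢ² = 102; σ²/τ² = 2.25.
β̂_MAP = 232 / (102 + 2.25) = 232/104.25 ≈ 2.225.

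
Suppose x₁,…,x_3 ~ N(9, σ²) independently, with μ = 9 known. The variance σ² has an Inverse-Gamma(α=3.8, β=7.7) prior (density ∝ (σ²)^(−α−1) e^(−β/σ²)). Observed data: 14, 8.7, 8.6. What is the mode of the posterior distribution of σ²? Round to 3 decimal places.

Sum of squared deviations about the known mean: SS = (14−9)² + (8.7−9)² + (8.6−9)² = 25.25.
The Normal likelihood contributes (σ²)^(−n/2) exp(−SS/(2σ²)), so the posterior is Inverse-Gamma(α + n/2, β + SS/2) = Inverse-Gamma(5.3, 20.325).
The mode of Inverse-Gamma(a, b) is b/(a+1) = 20.325/6.3 ≈ 3.226.

σ̂²_MAP = 3.226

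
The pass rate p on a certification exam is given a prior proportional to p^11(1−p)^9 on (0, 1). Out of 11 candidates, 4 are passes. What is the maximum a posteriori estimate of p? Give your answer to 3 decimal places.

The prior density ∝ p^11(1−p)^9 is the kernel of Beta(12, 10).
Data: 4 successes in 11 trials. The binomial likelihood contributes p^4(1−p)^7, so the posterior is Beta(12+4, 10+7) = Beta(16, 17).
For Beta(a, b) with a, b > 1 the mode is (a−1)/(a+b−2) = 15/31 ≈ 0.484.

p̂_MAP = 0.484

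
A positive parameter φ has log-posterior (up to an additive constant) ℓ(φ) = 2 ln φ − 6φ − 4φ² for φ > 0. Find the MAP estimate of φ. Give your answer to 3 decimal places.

φ̂_MAP = 0.250

ℓ'(φ) = 2/φ − 6 − 8φ. Setting this to zero and multiplying by φ: 8φ² + 6φ − 2 = 0.
φ = (−6 + √(6² + 4·8·2)) / (2·8) = (−6 + √100) / 16 = (−6 + 10)/16 = 1/4.
ℓ''(φ) = −2/φ² − 8 < 0, confirming a maximum.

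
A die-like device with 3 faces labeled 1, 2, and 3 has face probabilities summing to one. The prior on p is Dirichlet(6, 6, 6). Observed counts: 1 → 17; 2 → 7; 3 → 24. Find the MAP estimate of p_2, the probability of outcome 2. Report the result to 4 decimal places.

The posterior is Dirichlet(αᵢ + nᵢ) = Dirichlet(23, 13, 30).
For a Dirichlet(a₁,…,a_K) with all aᵢ > 1, the mode has j-th component (aⱼ − 1)/(Σaᵢ − K).
Here Σaᵢ = 66 and K = 3, so p_2 = (13 − 1)/(66 − 3) = 12/63 ≈ 0.1905.

MAP estimate: 0.1905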